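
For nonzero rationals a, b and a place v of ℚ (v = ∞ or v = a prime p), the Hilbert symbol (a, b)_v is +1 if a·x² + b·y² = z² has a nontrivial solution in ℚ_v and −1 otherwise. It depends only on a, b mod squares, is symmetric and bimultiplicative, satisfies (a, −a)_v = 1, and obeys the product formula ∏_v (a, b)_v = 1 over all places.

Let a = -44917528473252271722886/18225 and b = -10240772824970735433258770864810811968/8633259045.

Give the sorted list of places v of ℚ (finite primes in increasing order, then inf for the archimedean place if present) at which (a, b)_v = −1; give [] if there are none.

[2, 11, 23, inf]

Mod squares: a ≡ -3094, b ≡ -279565. Check v ∈ {∞, 2, 3, 5, 7, 11, 13, 17, 19, 23, 31, 41}.
v=17: a=17^5·(≡6), b=17^7·(≡7) mod 17; (6|17)=-1, (7|17)=-1; (−1)^{5·7·8}·(-1)^7·(-1)^5 = +1.
v=41: a=41^4·(≡6), b=41^6·(≡34) mod 41; (6|41)=-1, (34|41)=-1; (−1)^{4·6·20}·(-1)^6·(-1)^4 = +1.
v=13: a=13^1·(≡12), b=13^3·(≡10) mod 13; (12|13)=+1, (10|13)=+1; (−1)^{1·3·6}·(+1)^3·(+1)^1 = +1.
v=3: a=3^-6·(≡2), b=3^-14·(≡2) mod 3; (2|3)=-1, (2|3)=-1; (−1)^{-6·-14·1}·(-1)^-14·(-1)^-6 = +1.
v=11: a=11^2·(≡7), b=11^3·(≡8) mod 11; (7|11)=-1, (8|11)=-1; (−1)^{2·3·5}·(-1)^3·(-1)^2 = -1.
v=7: a=7^1·(≡5), b=7^4·(≡4) mod 7; (5|7)=-1, (4|7)=+1; (−1)^{1·4·3}·(-1)^4·(+1)^1 = +1.
v=∞: -3094 < 0 and -279565 < 0  ⇒  (a,b)_∞ = -1.
v=31: a=31^2·(≡24), b=31^2·(≡26) mod 31; (24|31)=-1, (26|31)=-1; (−1)^{2·2·15}·(-1)^2·(-1)^2 = +1.
v=19: a=19^0·(≡10), b=19^-2·(≡16) mod 19; (10|19)=-1, (16|19)=+1; (−1)^{0·-2·9}·(-1)^-2·(+1)^0 = +1.
v=5: a=5^-2·(≡1), b=5^-1·(≡3) mod 5; (1|5)=+1, (3|5)=-1; (−1)^{-2·-1·2}·(+1)^-1·(-1)^-2 = +1.
v=2: v_2(a)=1, v_2(b)=6; units ≡ 5, 3 (mod 8); ε·ε+αω+βω = 0·1+1·1+6·1 ≡ 1  ⇒  (a,b)_2 = -1.
v=23: a=23^2·(≡15), b=23^3·(≡2) mod 23; (15|23)=-1, (2|23)=+1; (−1)^{2·3·11}·(-1)^3·(+1)^2 = -1.
Ram(-3094, -279565) = {2, 11, 23, ∞}; no ℚ_2-point on the conic.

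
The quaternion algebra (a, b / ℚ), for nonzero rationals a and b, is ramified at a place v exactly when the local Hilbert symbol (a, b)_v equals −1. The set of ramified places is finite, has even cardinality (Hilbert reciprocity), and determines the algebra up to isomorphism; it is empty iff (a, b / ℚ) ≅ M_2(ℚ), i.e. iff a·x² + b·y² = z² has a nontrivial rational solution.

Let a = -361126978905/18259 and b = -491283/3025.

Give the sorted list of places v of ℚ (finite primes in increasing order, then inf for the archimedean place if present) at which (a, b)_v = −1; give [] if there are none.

Mod squares: a ≡ -1545555, b ≡ -323. Check v ∈ {∞, 2, 3, 5, 7, 11, 13, 17, 19, 29, 31, 43}.
v=31: a=31^-2·(≡13), b=31^0·(≡2) mod 31; (13|31)=-1, (2|31)=+1; (−1)^{-2·0·15}·(-1)^0·(+1)^-2 = +1.
v=19: a=19^-1·(≡3), b=19^1·(≡10) mod 19; (3|19)=-1, (10|19)=-1; (−1)^{-1·1·9}·(-1)^1·(-1)^-1 = -1.
v=43: a=43^2·(≡29), b=43^0·(≡31) mod 43; (29|43)=-1, (31|43)=+1; (−1)^{2·0·21}·(-1)^0·(+1)^2 = +1.
v=11: a=11^1·(≡9), b=11^-2·(≡7) mod 11; (9|11)=+1, (7|11)=-1; (−1)^{1·-2·5}·(+1)^-2·(-1)^1 = -1.
v=2: v_2(a)=0, v_2(b)=0; units ≡ 5, 5 (mod 8); ε·ε+αω+βω = 0·0+0·1+0·1 ≡ 0  ⇒  (a,b)_2 = +1.
v=7: a=7^4·(≡3), b=7^0·(≡5) mod 7; (3|7)=-1, (5|7)=-1; (−1)^{4·0·3}·(-1)^0·(-1)^4 = +1.
v=13: a=13^0·(≡5), b=13^2·(≡2) mod 13; (5|13)=-1, (2|13)=-1; (−1)^{0·2·6}·(-1)^2·(-1)^0 = +1.
v=∞: -1545555 < 0 and -323 < 0  ⇒  (a,b)_∞ = -1.
v=5: a=5^1·(≡1), b=5^-2·(≡2) mod 5; (1|5)=+1, (2|5)=-1; (−1)^{1·-2·2}·(+1)^-2·(-1)^1 = -1.
v=29: a=29^1·(≡9), b=29^0·(≡20) mod 29; (9|29)=+1, (20|29)=+1; (−1)^{1·0·14}·(+1)^0·(+1)^1 = +1.
v=3: a=3^1·(≡2), b=3^2·(≡1) mod 3; (2|3)=-1, (1|3)=+1; (−1)^{1·2·1}·(-1)^2·(+1)^1 = +1.
v=17: a=17^1·(≡9), b=17^1·(≡16) mod 17; (9|17)=+1, (16|17)=+1; (−1)^{1·1·8}·(+1)^1·(+1)^1 = +1.
|Ram(-1545555, -323)| = 4, even; anisotropic at {5, 11, 19, ∞}.

[5, 11, 19, inf]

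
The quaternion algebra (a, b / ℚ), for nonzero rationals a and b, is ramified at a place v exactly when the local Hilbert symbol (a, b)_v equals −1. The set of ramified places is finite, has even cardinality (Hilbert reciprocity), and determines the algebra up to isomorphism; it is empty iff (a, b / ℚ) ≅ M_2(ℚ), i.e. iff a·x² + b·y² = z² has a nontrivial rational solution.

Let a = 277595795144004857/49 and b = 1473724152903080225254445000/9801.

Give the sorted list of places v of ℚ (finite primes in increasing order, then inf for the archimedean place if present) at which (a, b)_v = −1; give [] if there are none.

Mod squares: a ≡ 1457, b ≡ 1400642. Check v ∈ {∞, 2, 3, 5, 7, 11, 13, 19, 29, 31, 41, 47}.
v=31: a=31^1·(≡20), b=31^1·(≡12) mod 31; (20|31)=+1, (12|31)=-1; (−1)^{1·1·15}·(+1)^1·(-1)^1 = +1.
v=∞: 1457 > 0 and 1400642 > 0  ⇒  (a,b)_∞ = +1.
v=5: a=5^0·(≡3), b=5^4·(≡2) mod 5; (3|5)=-1, (2|5)=-1; (−1)^{0·4·2}·(-1)^4·(-1)^0 = +1.
v=41: a=41^2·(≡29), b=41^3·(≡36) mod 41; (29|41)=-1, (36|41)=+1; (−1)^{2·3·20}·(-1)^3·(+1)^2 = -1.
v=13: a=13^2·(≡3), b=13^2·(≡1) mod 13; (3|13)=+1, (1|13)=+1; (−1)^{2·2·6}·(+1)^2·(+1)^2 = +1.
v=3: a=3^0·(≡2), b=3^-4·(≡2) mod 3; (2|3)=-1, (2|3)=-1; (−1)^{0·-4·1}·(-1)^-4·(-1)^0 = +1.
v=19: a=19^2·(≡14), b=19^3·(≡11) mod 19; (14|19)=-1, (11|19)=+1; (−1)^{2·3·9}·(-1)^3·(+1)^2 = -1.
v=29: a=29^2·(≡5), b=29^3·(≡9) mod 29; (5|29)=+1, (9|29)=+1; (−1)^{2·3·14}·(+1)^3·(+1)^2 = +1.
v=7: a=7^-2·(≡2), b=7^0·(≡5) mod 7; (2|7)=+1, (5|7)=-1; (−1)^{-2·0·3}·(+1)^0·(-1)^-2 = +1.
v=11: a=11^0·(≡5), b=11^-2·(≡9) mod 11; (5|11)=+1, (9|11)=+1; (−1)^{0·-2·5}·(+1)^-2·(+1)^0 = +1.
v=2: v_2(a)=0, v_2(b)=3; units ≡ 1, 1 (mod 8); ε·ε+αω+βω = 0·0+0·0+3·0 ≡ 0  ⇒  (a,b)_2 = +1.
v=47: a=47^3·(≡43), b=47^4·(≡32) mod 47; (43|47)=-1, (32|47)=+1; (−1)^{3·4·23}·(-1)^4·(+1)^3 = +1.
|Ram(1457, 1400642)| = 2, even; anisotropic at {19, 41}.

[19, 41]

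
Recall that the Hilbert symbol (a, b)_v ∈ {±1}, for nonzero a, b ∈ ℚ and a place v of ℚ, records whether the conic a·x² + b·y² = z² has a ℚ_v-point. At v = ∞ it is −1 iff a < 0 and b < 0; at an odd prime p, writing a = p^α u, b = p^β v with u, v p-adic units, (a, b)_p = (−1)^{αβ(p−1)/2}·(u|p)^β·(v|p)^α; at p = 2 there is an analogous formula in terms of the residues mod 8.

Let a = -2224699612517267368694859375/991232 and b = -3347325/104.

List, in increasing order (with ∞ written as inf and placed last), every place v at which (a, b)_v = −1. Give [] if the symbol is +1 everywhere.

[13, inf]

Mod squares: a ≡ -78, b ≡ -42978. Check v ∈ {∞, 2, 3, 5, 7, 11, 13, 19, 29}.
v=5: a=5^6·(≡2), b=5^2·(≡3) mod 5; (2|5)=-1, (3|5)=-1; (−1)^{6·2·2}·(-1)^2·(-1)^6 = +1.
v=3: a=3^15·(≡1), b=3^5·(≡2) mod 3; (1|3)=+1, (2|3)=-1; (−1)^{15·5·1}·(+1)^5·(-1)^15 = +1.
v=29: a=29^4·(≡23), b=29^1·(≡27) mod 29; (23|29)=+1, (27|29)=-1; (−1)^{4·1·14}·(+1)^1·(-1)^4 = +1.
v=19: a=19^4·(≡5), b=19^1·(≡14) mod 19; (5|19)=+1, (14|19)=-1; (−1)^{4·1·9}·(+1)^1·(-1)^4 = +1.
v=7: a=7^2·(≡3), b=7^0·(≡2) mod 7; (3|7)=-1, (2|7)=+1; (−1)^{2·0·3}·(-1)^0·(+1)^2 = +1.
v=2: v_2(a)=-13, v_2(b)=-3; units ≡ 1, 7 (mod 8); ε·ε+αω+βω = 0·1+-13·0+-3·0 ≡ 0  ⇒  (a,b)_2 = +1.
v=∞: -78 < 0 and -42978 < 0  ⇒  (a,b)_∞ = -1.
v=13: a=13^3·(≡11), b=13^-1·(≡4) mod 13; (11|13)=-1, (4|13)=+1; (−1)^{3·-1·6}·(-1)^-1·(+1)^3 = -1.
v=11: a=11^-2·(≡8), b=11^0·(≡6) mod 11; (8|11)=-1, (6|11)=-1; (−1)^{-2·0·5}·(-1)^0·(-1)^-2 = +1.
(-78, -42978 / ℚ) ramifies at {13, ∞}: a division algebra.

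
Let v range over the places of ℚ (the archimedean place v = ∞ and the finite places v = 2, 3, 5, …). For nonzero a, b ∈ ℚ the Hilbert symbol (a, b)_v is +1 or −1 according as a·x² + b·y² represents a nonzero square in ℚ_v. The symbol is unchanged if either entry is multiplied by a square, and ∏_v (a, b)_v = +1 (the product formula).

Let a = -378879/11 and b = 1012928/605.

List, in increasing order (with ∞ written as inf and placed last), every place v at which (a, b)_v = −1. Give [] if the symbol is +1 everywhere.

(a, b) ≡ (-14421, 1615) mod (ℚ^×)²; places V = {2, 3, 5, 7, 11, 17, 19, 23, ∞}.
(a,b)_2: α=0, β=6; u≡3, v≡7 (mod 8); ε(u)ε(v)=1·1, αω(v)=0·0, βω(u)=6·1; sum ≡ 1  ⇒  -1.
(a,b)_23: α=1, u≡10; β=0, v≡11 (mod 23); (10|23)=-1, (11|23)=-1; sign (−1)^0·-1^0·-1^1 = -1.
(a,b)_3: α=1, u≡2; β=0, v≡1 (mod 3); (2|3)=-1, (1|3)=+1; sign (−1)^0·-1^0·+1^1 = +1.
(a,b)_∞: sgn(-14421)=−, sgn(1615)=+, so +1.
(a,b)_17: α=2, u≡6; β=1, v≡5 (mod 17); (6|17)=-1, (5|17)=-1; sign (−1)^0·-1^1·-1^2 = -1.
(a,b)_19: α=1, u≡6; β=1, v≡7 (mod 19); (6|19)=+1, (7|19)=+1; sign (−1)^1·+1^1·+1^1 = -1.
(a,b)_7: α=0, u≡6; β=2, v≡5 (mod 7); (6|7)=-1, (5|7)=-1; sign (−1)^0·-1^2·-1^0 = +1.
(a,b)_5: α=0, u≡1; β=-1, v≡3 (mod 5); (1|5)=+1, (3|5)=-1; sign (−1)^0·+1^-1·-1^0 = +1.
(a,b)_11: α=-1, u≡5; β=-2, v≡3 (mod 11); (5|11)=+1, (3|11)=+1; sign (−1)^0·+1^-2·+1^-1 = +1.
Ram(-14421, 1615) = {2, 17, 19, 23}; no ℚ_2-point on the conic.

[2, 17, 19, 23]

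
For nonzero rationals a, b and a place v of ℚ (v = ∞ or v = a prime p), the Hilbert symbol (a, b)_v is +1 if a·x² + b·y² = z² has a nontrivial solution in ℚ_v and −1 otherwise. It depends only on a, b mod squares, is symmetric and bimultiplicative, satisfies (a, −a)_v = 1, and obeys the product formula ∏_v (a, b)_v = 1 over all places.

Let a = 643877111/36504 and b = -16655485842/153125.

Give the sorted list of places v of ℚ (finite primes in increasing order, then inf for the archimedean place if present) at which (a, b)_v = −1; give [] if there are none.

(a, b) ≡ (3306, -611610) mod (ℚ^×)²; places V = {2, 3, 5, 7, 13, 19, 23, 29, 37, 41, 47, ∞}.
(a,b)_41: α=0, u≡14; β=2, v≡35 (mod 41); (14|41)=-1, (35|41)=-1; sign (−1)^0·-1^2·-1^0 = +1.
(a,b)_7: α=0, u≡4; β=-2, v≡4 (mod 7); (4|7)=+1, (4|7)=+1; sign (−1)^0·+1^-2·+1^0 = +1.
(a,b)_3: α=-3, u≡1; β=5, v≡1 (mod 3); (1|3)=+1, (1|3)=+1; sign (−1)^1·+1^5·+1^-3 = -1.
(a,b)_19: α=1, u≡8; β=1, v≡10 (mod 19); (8|19)=-1, (10|19)=-1; sign (−1)^1·-1^1·-1^1 = -1.
(a,b)_47: α=2, u≡1; β=0, v≡9 (mod 47); (1|47)=+1, (9|47)=+1; sign (−1)^0·+1^0·+1^2 = +1.
(a,b)_2: α=-3, β=1; u≡5, v≡3 (mod 8); ε(u)ε(v)=0·1, αω(v)=-3·1, βω(u)=1·1; sum ≡ 0  ⇒  +1.
(a,b)_23: α=2, u≡15; β=0, v≡6 (mod 23); (15|23)=-1, (6|23)=+1; sign (−1)^0·-1^0·+1^2 = +1.
(a,b)_5: α=0, u≡4; β=-5, v≡2 (mod 5); (4|5)=+1, (2|5)=-1; sign (−1)^0·+1^-5·-1^0 = +1.
(a,b)_13: α=-2, u≡9; β=0, v≡4 (mod 13); (9|13)=+1, (4|13)=+1; sign (−1)^0·+1^0·+1^-2 = +1.
(a,b)_37: α=0, u≡22; β=1, v≡11 (mod 37); (22|37)=-1, (11|37)=+1; sign (−1)^0·-1^1·+1^0 = -1.
(a,b)_29: α=1, u≡21; β=1, v≡25 (mod 29); (21|29)=-1, (25|29)=+1; sign (−1)^0·-1^1·+1^1 = -1.
(a,b)_∞: sgn(3306)=+, sgn(-611610)=−, so +1.
|Ram(3306, -611610)| = 4, even; anisotropic at {3, 19, 29, 37}.

[3, 19, 29, 37]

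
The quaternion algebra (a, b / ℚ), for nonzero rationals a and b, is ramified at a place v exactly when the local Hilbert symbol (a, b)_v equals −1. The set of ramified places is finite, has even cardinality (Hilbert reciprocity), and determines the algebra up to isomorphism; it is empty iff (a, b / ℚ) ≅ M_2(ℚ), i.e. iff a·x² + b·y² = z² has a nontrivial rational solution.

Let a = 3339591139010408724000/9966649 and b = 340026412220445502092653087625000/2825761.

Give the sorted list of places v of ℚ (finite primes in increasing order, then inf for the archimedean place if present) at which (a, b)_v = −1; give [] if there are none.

Mod squares: a ≡ 92690, b ≡ 703018. Check v ∈ {∞, 2, 3, 5, 7, 11, 13, 17, 23, 29, 31, 41}.
v=2: v_2(a)=5, v_2(b)=3; units ≡ 1, 5 (mod 8); ε·ε+αω+βω = 0·0+5·1+3·0 ≡ 1  ⇒  (a,b)_2 = -1.
v=11: a=11^-2·(≡9), b=11^0·(≡8) mod 11; (9|11)=+1, (8|11)=-1; (−1)^{-2·0·5}·(+1)^0·(-1)^-2 = +1.
v=31: a=31^3·(≡1), b=31^5·(≡22) mod 31; (1|31)=+1, (22|31)=-1; (−1)^{3·5·15}·(+1)^5·(-1)^3 = +1.
v=∞: 92690 > 0 and 703018 > 0  ⇒  (a,b)_∞ = +1.
v=13: a=13^1·(≡8), b=13^2·(≡10) mod 13; (8|13)=-1, (10|13)=+1; (−1)^{1·2·6}·(-1)^2·(+1)^1 = +1.
v=17: a=17^2·(≡11), b=17^3·(≡14) mod 17; (11|17)=-1, (14|17)=-1; (−1)^{2·3·8}·(-1)^3·(-1)^2 = -1.
v=5: a=5^3·(≡3), b=5^6·(≡3) mod 5; (3|5)=-1, (3|5)=-1; (−1)^{3·6·2}·(-1)^6·(-1)^3 = -1.
v=3: a=3^6·(≡2), b=3^6·(≡1) mod 3; (2|3)=-1, (1|3)=+1; (−1)^{6·6·1}·(-1)^6·(+1)^6 = +1.
v=23: a=23^3·(≡5), b=23^5·(≡15) mod 23; (5|23)=-1, (15|23)=-1; (−1)^{3·5·11}·(-1)^5·(-1)^3 = -1.
v=29: a=29^2·(≡20), b=29^3·(≡3) mod 29; (20|29)=+1, (3|29)=-1; (−1)^{2·3·14}·(+1)^3·(-1)^2 = +1.
v=7: a=7^-2·(≡3), b=7^0·(≡1) mod 7; (3|7)=-1, (1|7)=+1; (−1)^{-2·0·3}·(-1)^0·(+1)^-2 = +1.
v=41: a=41^-2·(≡14), b=41^-4·(≡36) mod 41; (14|41)=-1, (36|41)=+1; (−1)^{-2·-4·20}·(-1)^-4·(+1)^-2 = +1.
|Ram(92690, 703018)| = 4, even; anisotropic at {2, 5, 17, 23}.

[2, 5, 17, 23]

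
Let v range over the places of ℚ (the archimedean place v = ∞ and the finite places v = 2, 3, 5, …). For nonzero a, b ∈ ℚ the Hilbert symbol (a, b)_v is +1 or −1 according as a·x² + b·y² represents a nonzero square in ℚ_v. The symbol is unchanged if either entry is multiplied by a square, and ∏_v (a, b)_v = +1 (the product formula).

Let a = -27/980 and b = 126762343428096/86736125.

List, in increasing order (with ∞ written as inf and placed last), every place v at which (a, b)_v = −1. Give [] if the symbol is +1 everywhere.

Mod squares: a ≡ -15, b ≡ 1910360355. Check v ∈ {∞, 2, 3, 5, 7, 17, 29, 41, 43, 47, 53}.
v=29: a=29^0·(≡19), b=29^1·(≡16) mod 29; (19|29)=-1, (16|29)=+1; (−1)^{0·1·14}·(-1)^1·(+1)^0 = -1.
v=41: a=41^0·(≡17), b=41^1·(≡1) mod 41; (17|41)=-1, (1|41)=+1; (−1)^{0·1·20}·(-1)^1·(+1)^0 = -1.
v=∞: -15 < 0 and 1910360355 > 0  ⇒  (a,b)_∞ = +1.
v=53: a=53^0·(≡1), b=53^1·(≡19) mod 53; (1|53)=+1, (19|53)=-1; (−1)^{0·1·26}·(+1)^1·(-1)^0 = +1.
v=3: a=3^3·(≡1), b=3^5·(≡2) mod 3; (1|3)=+1, (2|3)=-1; (−1)^{3·5·1}·(+1)^5·(-1)^3 = +1.
v=2: v_2(a)=-2, v_2(b)=12; units ≡ 1, 3 (mod 8); ε·ε+αω+βω = 0·1+-2·1+12·0 ≡ 0  ⇒  (a,b)_2 = +1.
v=17: a=17^0·(≡13), b=17^-2·(≡2) mod 17; (13|17)=+1, (2|17)=+1; (−1)^{0·-2·8}·(+1)^-2·(+1)^0 = +1.
v=47: a=47^0·(≡24), b=47^1·(≡42) mod 47; (24|47)=+1, (42|47)=+1; (−1)^{0·1·23}·(+1)^1·(+1)^0 = +1.
v=5: a=5^-1·(≡3), b=5^-3·(≡4) mod 5; (3|5)=-1, (4|5)=+1; (−1)^{-1·-3·2}·(-1)^-3·(+1)^-1 = -1.
v=7: a=7^-2·(≡6), b=7^-4·(≡1) mod 7; (6|7)=-1, (1|7)=+1; (−1)^{-2·-4·3}·(-1)^-4·(+1)^-2 = +1.
v=43: a=43^0·(≡3), b=43^1·(≡34) mod 43; (3|43)=-1, (34|43)=-1; (−1)^{0·1·21}·(-1)^1·(-1)^0 = -1.
(-15, 1910360355 / ℚ) ramifies at {5, 29, 41, 43}: a division algebra.

[5, 29, 41, 43]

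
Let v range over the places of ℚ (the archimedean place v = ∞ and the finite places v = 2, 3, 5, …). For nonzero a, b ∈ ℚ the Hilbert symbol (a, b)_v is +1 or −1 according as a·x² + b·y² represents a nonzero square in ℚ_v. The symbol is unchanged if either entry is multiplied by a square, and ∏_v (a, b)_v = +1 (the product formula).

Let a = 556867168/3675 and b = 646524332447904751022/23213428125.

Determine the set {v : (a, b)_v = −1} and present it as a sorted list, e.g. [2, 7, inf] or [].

[2, 3, 19, 31]

(a, b) ≡ (5106, 17670) mod (ℚ^×)²; places V = {2, 3, 5, 7, 11, 13, 19, 23, 31, 37, ∞}.
(a,b)_7: α=-2, u≡5; β=6, v≡4 (mod 7); (5|7)=-1, (4|7)=+1; sign (−1)^0·-1^6·+1^-2 = +1.
(a,b)_23: α=1, u≡14; β=4, v≡8 (mod 23); (14|23)=-1, (8|23)=+1; sign (−1)^0·-1^4·+1^1 = +1.
(a,b)_5: α=-2, u≡4; β=-5, v≡1 (mod 5); (4|5)=+1, (1|5)=+1; sign (−1)^0·+1^-5·+1^-2 = +1.
(a,b)_37: α=1, u≡4; β=4, v≡16 (mod 37); (4|37)=+1, (16|37)=+1; sign (−1)^0·+1^4·+1^1 = +1.
(a,b)_11: α=2, u≡6; β=0, v≡9 (mod 11); (6|11)=-1, (9|11)=+1; sign (−1)^0·-1^0·+1^2 = +1.
(a,b)_31: α=0, u≡11; β=1, v≡3 (mod 31); (11|31)=-1, (3|31)=-1; sign (−1)^0·-1^1·-1^0 = -1.
(a,b)_19: α=0, u≡15; β=-5, v≡3 (mod 19); (15|19)=-1, (3|19)=-1; sign (−1)^0·-1^-5·-1^0 = -1.
(a,b)_13: α=2, u≡3; β=2, v≡10 (mod 13); (3|13)=+1, (10|13)=+1; sign (−1)^0·+1^2·+1^2 = +1.
(a,b)_2: α=5, β=1; u≡1, v≡3 (mod 8); ε(u)ε(v)=0·1, αω(v)=5·1, βω(u)=1·0; sum ≡ 1  ⇒  -1.
(a,b)_3: α=-1, u≡1; β=-1, v≡1 (mod 3); (1|3)=+1, (1|3)=+1; sign (−1)^1·+1^-1·+1^-1 = -1.
(a,b)_∞: sgn(5106)=+, sgn(17670)=+, so +1.
|Ram(5106, 17670)| = 4, even; anisotropic at {2, 3, 19, 31}.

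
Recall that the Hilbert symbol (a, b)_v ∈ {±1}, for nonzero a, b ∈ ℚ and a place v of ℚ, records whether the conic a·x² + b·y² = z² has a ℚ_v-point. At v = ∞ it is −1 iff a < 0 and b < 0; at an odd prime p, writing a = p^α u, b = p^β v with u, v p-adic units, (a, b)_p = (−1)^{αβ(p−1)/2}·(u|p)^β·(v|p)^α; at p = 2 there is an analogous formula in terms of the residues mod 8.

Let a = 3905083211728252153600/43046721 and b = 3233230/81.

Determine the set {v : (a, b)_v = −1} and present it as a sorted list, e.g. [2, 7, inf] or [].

[2, 19]

Mod squares: a ≡ 2431, b ≡ 3233230. Check v ∈ {∞, 2, 3, 5, 7, 11, 13, 17, 19}.
v=17: a=17^3·(≡14), b=17^1·(≡10) mod 17; (14|17)=-1, (10|17)=-1; (−1)^{3·1·8}·(-1)^1·(-1)^3 = +1.
v=7: a=7^6·(≡2), b=7^1·(≡4) mod 7; (2|7)=+1, (4|7)=+1; (−1)^{6·1·3}·(+1)^1·(+1)^6 = +1.
v=11: a=11^3·(≡9), b=11^1·(≡8) mod 11; (9|11)=+1, (8|11)=-1; (−1)^{3·1·5}·(+1)^1·(-1)^3 = +1.
v=5: a=5^2·(≡4), b=5^1·(≡1) mod 5; (4|5)=+1, (1|5)=+1; (−1)^{2·1·2}·(+1)^1·(+1)^2 = +1.
v=19: a=19^2·(≡8), b=19^1·(≡5) mod 19; (8|19)=-1, (5|19)=+1; (−1)^{2·1·9}·(-1)^1·(+1)^2 = -1.
v=2: v_2(a)=8, v_2(b)=1; units ≡ 7, 7 (mod 8); ε·ε+αω+βω = 1·1+8·0+1·0 ≡ 1  ⇒  (a,b)_2 = -1.
v=3: a=3^-16·(≡1), b=3^-4·(≡1) mod 3; (1|3)=+1, (1|3)=+1; (−1)^{-16·-4·1}·(+1)^-4·(+1)^-16 = +1.
v=∞: 2431 > 0 and 3233230 > 0  ⇒  (a,b)_∞ = +1.
v=13: a=13^3·(≡6), b=13^1·(≡11) mod 13; (6|13)=-1, (11|13)=-1; (−1)^{3·1·6}·(-1)^1·(-1)^3 = +1.
Ram(2431, 3233230) = {2, 19}; no ℚ_2-point on the conic.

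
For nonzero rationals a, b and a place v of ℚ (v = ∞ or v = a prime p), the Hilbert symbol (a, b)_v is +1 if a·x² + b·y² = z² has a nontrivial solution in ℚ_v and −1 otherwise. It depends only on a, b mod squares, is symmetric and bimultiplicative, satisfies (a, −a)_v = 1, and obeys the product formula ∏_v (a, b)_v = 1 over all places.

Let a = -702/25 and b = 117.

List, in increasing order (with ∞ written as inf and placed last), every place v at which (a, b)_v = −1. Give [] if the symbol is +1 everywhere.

[2, 13]

(a, b) ≡ (-78, 13) mod (ℚ^×)²; places V = {2, 3, 5, 13, ∞}.
(a,b)_13: α=1, u≡2; β=1, v≡9 (mod 13); (2|13)=-1, (9|13)=+1; sign (−1)^0·-1^1·+1^1 = -1.
(a,b)_∞: sgn(-78)=−, sgn(13)=+, so +1.
(a,b)_5: α=-2, u≡3; β=0, v≡2 (mod 5); (3|5)=-1, (2|5)=-1; sign (−1)^0·-1^0·-1^-2 = +1.
(a,b)_2: α=1, β=0; u≡1, v≡5 (mod 8); ε(u)ε(v)=0·0, αω(v)=1·1, βω(u)=0·0; sum ≡ 1  ⇒  -1.
(a,b)_3: α=3, u≡1; β=2, v≡1 (mod 3); (1|3)=+1, (1|3)=+1; sign (−1)^0·+1^2·+1^3 = +1.
|Ram(-78, 13)| = 2, even; anisotropic at {2, 13}.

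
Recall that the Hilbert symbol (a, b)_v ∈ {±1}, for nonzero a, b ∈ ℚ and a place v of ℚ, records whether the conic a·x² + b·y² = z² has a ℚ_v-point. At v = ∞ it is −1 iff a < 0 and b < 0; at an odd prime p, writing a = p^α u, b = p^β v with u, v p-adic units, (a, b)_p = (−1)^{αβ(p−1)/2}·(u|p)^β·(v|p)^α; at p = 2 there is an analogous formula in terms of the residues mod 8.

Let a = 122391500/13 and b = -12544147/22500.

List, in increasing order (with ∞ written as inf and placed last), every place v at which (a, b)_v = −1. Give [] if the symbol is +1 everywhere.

Mod squares: a ≡ 455, b ≡ -187. Check v ∈ {∞, 2, 3, 5, 7, 11, 13, 17, 37}.
v=13: a=13^-1·(≡10), b=13^0·(≡6) mod 13; (10|13)=+1, (6|13)=-1; (−1)^{-1·0·6}·(+1)^0·(-1)^-1 = -1.
v=37: a=37^0·(≡21), b=37^2·(≡31) mod 37; (21|37)=+1, (31|37)=-1; (−1)^{0·2·18}·(+1)^2·(-1)^0 = +1.
v=3: a=3^0·(≡2), b=3^-2·(≡2) mod 3; (2|3)=-1, (2|3)=-1; (−1)^{0·-2·1}·(-1)^-2·(-1)^0 = +1.
v=2: v_2(a)=2, v_2(b)=-2; units ≡ 7, 5 (mod 8); ε·ε+αω+βω = 1·0+2·1+-2·0 ≡ 0  ⇒  (a,b)_2 = +1.
v=5: a=5^3·(≡4), b=5^-4·(≡3) mod 5; (4|5)=+1, (3|5)=-1; (−1)^{3·-4·2}·(+1)^-4·(-1)^3 = -1.
v=7: a=7^1·(≡2), b=7^2·(≡4) mod 7; (2|7)=+1, (4|7)=+1; (−1)^{1·2·3}·(+1)^2·(+1)^1 = +1.
v=∞: 455 > 0 and -187 < 0  ⇒  (a,b)_∞ = +1.
v=17: a=17^2·(≡1), b=17^1·(≡5) mod 17; (1|17)=+1, (5|17)=-1; (−1)^{2·1·8}·(+1)^1·(-1)^2 = +1.
v=11: a=11^2·(≡3), b=11^1·(≡3) mod 11; (3|11)=+1, (3|11)=+1; (−1)^{2·1·5}·(+1)^1·(+1)^2 = +1.
(455, -187 / ℚ) ramifies at {5, 13}: a division algebra.

[5, 13]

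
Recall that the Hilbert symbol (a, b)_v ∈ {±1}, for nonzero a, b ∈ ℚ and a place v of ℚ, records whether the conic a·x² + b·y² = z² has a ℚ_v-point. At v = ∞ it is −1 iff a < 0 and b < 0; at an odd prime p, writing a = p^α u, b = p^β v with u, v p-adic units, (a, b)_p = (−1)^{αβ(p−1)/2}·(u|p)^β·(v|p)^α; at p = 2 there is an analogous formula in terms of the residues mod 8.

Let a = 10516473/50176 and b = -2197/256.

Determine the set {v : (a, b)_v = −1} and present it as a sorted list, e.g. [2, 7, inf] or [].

(a, b) ≡ (1073, -13) mod (ℚ^×)²; places V = {2, 3, 7, 11, 13, 29, 37, ∞}.
(a,b)_11: α=2, u≡7; β=0, v≡1 (mod 11); (7|11)=-1, (1|11)=+1; sign (−1)^0·-1^0·+1^2 = +1.
(a,b)_29: α=1, u≡18; β=0, v≡16 (mod 29); (18|29)=-1, (16|29)=+1; sign (−1)^0·-1^0·+1^1 = +1.
(a,b)_13: α=0, u≡5; β=3, v≡10 (mod 13); (5|13)=-1, (10|13)=+1; sign (−1)^0·-1^3·+1^0 = -1.
(a,b)_7: α=-2, u≡1; β=0, v≡2 (mod 7); (1|7)=+1, (2|7)=+1; sign (−1)^0·+1^0·+1^-2 = +1.
(a,b)_∞: sgn(1073)=+, sgn(-13)=−, so +1.
(a,b)_37: α=1, u≡8; β=0, v≡17 (mod 37); (8|37)=-1, (17|37)=-1; sign (−1)^0·-1^0·-1^1 = -1.
(a,b)_2: α=-10, β=-8; u≡1, v≡3 (mod 8); ε(u)ε(v)=0·1, αω(v)=-10·1, βω(u)=-8·0; sum ≡ 0  ⇒  +1.
(a,b)_3: α=4, u≡2; β=0, v≡2 (mod 3); (2|3)=-1, (2|3)=-1; sign (−1)^0·-1^0·-1^4 = +1.
Ram(1073, -13) = {13, 37}; no ℚ_13-point on the conic.

[13, 37]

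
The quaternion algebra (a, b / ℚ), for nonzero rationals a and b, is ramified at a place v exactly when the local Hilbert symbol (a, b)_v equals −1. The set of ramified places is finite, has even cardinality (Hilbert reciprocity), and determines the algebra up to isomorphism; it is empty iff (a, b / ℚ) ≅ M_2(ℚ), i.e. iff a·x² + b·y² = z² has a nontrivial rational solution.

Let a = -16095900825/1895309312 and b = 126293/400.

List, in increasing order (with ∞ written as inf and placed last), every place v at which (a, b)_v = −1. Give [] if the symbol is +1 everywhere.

[2, 19, 23, 43]

Mod squares: a ≡ -1766354, b ≡ 437. Check v ∈ {∞, 2, 3, 5, 13, 17, 19, 23, 37, 43, 47}.
v=47: a=47^1·(≡21), b=47^0·(≡8) mod 47; (21|47)=+1, (8|47)=+1; (−1)^{1·0·23}·(+1)^0·(+1)^1 = +1.
v=17: a=17^0·(≡7), b=17^2·(≡7) mod 17; (7|17)=-1, (7|17)=-1; (−1)^{0·2·8}·(-1)^2·(-1)^0 = +1.
v=43: a=43^1·(≡33), b=43^0·(≡20) mod 43; (33|43)=-1, (20|43)=-1; (−1)^{1·0·21}·(-1)^0·(-1)^1 = -1.
v=2: v_2(a)=-13, v_2(b)=-4; units ≡ 7, 5 (mod 8); ε·ε+αω+βω = 1·0+-13·1+-4·0 ≡ 1  ⇒  (a,b)_2 = -1.
v=37: a=37^-2·(≡28), b=37^0·(≡30) mod 37; (28|37)=+1, (30|37)=+1; (−1)^{-2·0·18}·(+1)^0·(+1)^-2 = +1.
v=23: a=23^1·(≡22), b=23^1·(≡7) mod 23; (22|23)=-1, (7|23)=-1; (−1)^{1·1·11}·(-1)^1·(-1)^1 = -1.
v=13: a=13^-2·(≡6), b=13^0·(≡5) mod 13; (6|13)=-1, (5|13)=-1; (−1)^{-2·0·6}·(-1)^0·(-1)^-2 = +1.
v=∞: -1766354 < 0 and 437 > 0  ⇒  (a,b)_∞ = +1.
v=19: a=19^1·(≡6), b=19^1·(≡16) mod 19; (6|19)=+1, (16|19)=+1; (−1)^{1·1·9}·(+1)^1·(+1)^1 = -1.
v=5: a=5^2·(≡1), b=5^-2·(≡3) mod 5; (1|5)=+1, (3|5)=-1; (−1)^{2·-2·2}·(+1)^-2·(-1)^2 = +1.
v=3: a=3^6·(≡1), b=3^0·(≡2) mod 3; (1|3)=+1, (2|3)=-1; (−1)^{6·0·1}·(+1)^0·(-1)^6 = +1.
|Ram(-1766354, 437)| = 4, even; anisotropic at {2, 19, 23, 43}.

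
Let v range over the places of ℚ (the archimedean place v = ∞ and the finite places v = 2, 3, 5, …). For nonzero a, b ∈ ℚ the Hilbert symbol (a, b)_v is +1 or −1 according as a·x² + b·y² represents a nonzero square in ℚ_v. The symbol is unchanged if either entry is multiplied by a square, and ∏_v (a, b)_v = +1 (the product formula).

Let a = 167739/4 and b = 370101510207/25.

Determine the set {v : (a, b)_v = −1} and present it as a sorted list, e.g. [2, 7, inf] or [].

(a, b) ≡ (167739, 247) mod (ℚ^×)²; places V = {2, 3, 5, 11, 13, 17, 19, 23, ∞}.
(a,b)_11: α=1, u≡9; β=2, v≡9 (mod 11); (9|11)=+1, (9|11)=+1; sign (−1)^0·+1^2·+1^1 = +1.
(a,b)_2: α=-2, β=0; u≡3, v≡7 (mod 8); ε(u)ε(v)=1·1, αω(v)=-2·0, βω(u)=0·1; sum ≡ 1  ⇒  -1.
(a,b)_5: α=0, u≡1; β=-2, v≡2 (mod 5); (1|5)=+1, (2|5)=-1; sign (−1)^0·+1^-2·-1^0 = +1.
(a,b)_∞: sgn(167739)=+, sgn(247)=+, so +1.
(a,b)_3: α=1, u≡2; β=4, v≡1 (mod 3); (2|3)=-1, (1|3)=+1; sign (−1)^0·-1^4·+1^1 = +1.
(a,b)_17: α=1, u≡6; β=2, v≡16 (mod 17); (6|17)=-1, (16|17)=+1; sign (−1)^0·-1^2·+1^1 = +1.
(a,b)_13: α=1, u≡5; β=1, v≡6 (mod 13); (5|13)=-1, (6|13)=-1; sign (−1)^0·-1^1·-1^1 = +1.
(a,b)_19: α=0, u≡16; β=1, v≡2 (mod 19); (16|19)=+1, (2|19)=-1; sign (−1)^0·+1^1·-1^0 = +1.
(a,b)_23: α=1, u≡12; β=2, v≡21 (mod 23); (12|23)=+1, (21|23)=-1; sign (−1)^0·+1^2·-1^1 = -1.
|Ram(167739, 247)| = 2, even; anisotropic at {2, 23}.

[2, 23]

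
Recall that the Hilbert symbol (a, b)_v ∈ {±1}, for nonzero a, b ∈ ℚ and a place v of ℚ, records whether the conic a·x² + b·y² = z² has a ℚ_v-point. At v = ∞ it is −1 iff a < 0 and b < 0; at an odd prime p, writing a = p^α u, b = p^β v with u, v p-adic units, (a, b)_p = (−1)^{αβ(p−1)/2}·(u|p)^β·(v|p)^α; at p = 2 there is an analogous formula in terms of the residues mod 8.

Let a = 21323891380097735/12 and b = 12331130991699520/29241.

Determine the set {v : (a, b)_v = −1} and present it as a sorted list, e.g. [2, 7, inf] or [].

[13, 29]

Mod squares: a ≡ 62205, b ≡ 1105. Check v ∈ {∞, 2, 3, 5, 7, 11, 13, 17, 19, 29}.
v=5: a=5^1·(≡1), b=5^1·(≡4) mod 5; (1|5)=+1, (4|5)=+1; (−1)^{1·1·2}·(+1)^1·(+1)^1 = +1.
v=29: a=29^3·(≡13), b=29^2·(≡15) mod 29; (13|29)=+1, (15|29)=-1; (−1)^{3·2·14}·(+1)^2·(-1)^3 = -1.
v=3: a=3^-1·(≡2), b=3^-4·(≡1) mod 3; (2|3)=-1, (1|3)=+1; (−1)^{-1·-4·1}·(-1)^-4·(+1)^-1 = +1.
v=17: a=17^4·(≡15), b=17^3·(≡14) mod 17; (15|17)=+1, (14|17)=-1; (−1)^{4·3·8}·(+1)^3·(-1)^4 = +1.
v=∞: 62205 > 0 and 1105 > 0  ⇒  (a,b)_∞ = +1.
v=19: a=19^0·(≡3), b=19^-2·(≡18) mod 19; (3|19)=-1, (18|19)=-1; (−1)^{0·-2·9}·(-1)^-2·(-1)^0 = +1.
v=11: a=11^5·(≡4), b=11^4·(≡3) mod 11; (4|11)=+1, (3|11)=+1; (−1)^{5·4·5}·(+1)^4·(+1)^5 = +1.
v=7: a=7^0·(≡6), b=7^2·(≡3) mod 7; (6|7)=-1, (3|7)=-1; (−1)^{0·2·3}·(-1)^2·(-1)^0 = +1.
v=13: a=13^1·(≡10), b=13^1·(≡6) mod 13; (10|13)=+1, (6|13)=-1; (−1)^{1·1·6}·(+1)^1·(-1)^1 = -1.
v=2: v_2(a)=-2, v_2(b)=6; units ≡ 5, 1 (mod 8); ε·ε+αω+βω = 0·0+-2·0+6·1 ≡ 0  ⇒  (a,b)_2 = +1.
Ram(62205, 1105) = {13, 29}; no ℚ_13-point on the conic.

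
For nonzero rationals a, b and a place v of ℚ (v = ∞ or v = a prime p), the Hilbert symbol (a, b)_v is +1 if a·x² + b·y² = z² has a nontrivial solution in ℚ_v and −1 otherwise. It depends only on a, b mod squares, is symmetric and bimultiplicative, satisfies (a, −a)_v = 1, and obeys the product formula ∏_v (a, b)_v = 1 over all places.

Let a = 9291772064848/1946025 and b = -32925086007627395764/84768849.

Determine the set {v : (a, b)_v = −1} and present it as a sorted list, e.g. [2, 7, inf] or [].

[7, 17]

Mod squares: a ≡ 133, b ≡ -35581. Check v ∈ {∞, 2, 3, 5, 7, 11, 13, 17, 19, 23, 31, 43}.
v=3: a=3^-4·(≡1), b=3^-6·(≡2) mod 3; (1|3)=+1, (2|3)=-1; (−1)^{-4·-6·1}·(+1)^-6·(-1)^-4 = +1.
v=2: v_2(a)=4, v_2(b)=2; units ≡ 5, 3 (mod 8); ε·ε+αω+βω = 0·1+4·1+2·1 ≡ 0  ⇒  (a,b)_2 = +1.
v=7: a=7^1·(≡6), b=7^3·(≡3) mod 7; (6|7)=-1, (3|7)=-1; (−1)^{1·3·3}·(-1)^3·(-1)^1 = -1.
v=13: a=13^4·(≡3), b=13^7·(≡5) mod 13; (3|13)=+1, (5|13)=-1; (−1)^{4·7·6}·(+1)^7·(-1)^4 = +1.
v=∞: 133 > 0 and -35581 < 0  ⇒  (a,b)_∞ = +1.
v=19: a=19^1·(≡11), b=19^0·(≡5) mod 19; (11|19)=+1, (5|19)=+1; (−1)^{1·0·9}·(+1)^0·(+1)^1 = +1.
v=23: a=23^2·(≡18), b=23^3·(≡15) mod 23; (18|23)=+1, (15|23)=-1; (−1)^{2·3·11}·(+1)^3·(-1)^2 = +1.
v=43: a=43^0·(≡16), b=43^2·(≡14) mod 43; (16|43)=+1, (14|43)=+1; (−1)^{0·2·21}·(+1)^2·(+1)^0 = +1.
v=11: a=11^0·(≡5), b=11^-2·(≡5) mod 11; (5|11)=+1, (5|11)=+1; (−1)^{0·-2·5}·(+1)^-2·(+1)^0 = +1.
v=5: a=5^-2·(≡3), b=5^0·(≡4) mod 5; (3|5)=-1, (4|5)=+1; (−1)^{-2·0·2}·(-1)^0·(+1)^-2 = +1.
v=31: a=31^-2·(≡28), b=31^-2·(≡7) mod 31; (28|31)=+1, (7|31)=+1; (−1)^{-2·-2·15}·(+1)^-2·(+1)^-2 = +1.
v=17: a=17^2·(≡6), b=17^1·(≡4) mod 17; (6|17)=-1, (4|17)=+1; (−1)^{2·1·8}·(-1)^1·(+1)^2 = -1.
Ram(133, -35581) = {7, 17}; no ℚ_7-point on the conic.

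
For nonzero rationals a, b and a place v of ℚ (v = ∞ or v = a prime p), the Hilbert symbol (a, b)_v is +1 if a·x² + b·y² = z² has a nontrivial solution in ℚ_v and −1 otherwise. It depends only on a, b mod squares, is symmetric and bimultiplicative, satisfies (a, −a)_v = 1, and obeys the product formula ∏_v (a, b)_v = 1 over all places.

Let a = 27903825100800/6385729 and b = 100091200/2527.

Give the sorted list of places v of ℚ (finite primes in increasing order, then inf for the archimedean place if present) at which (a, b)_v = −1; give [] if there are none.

Mod squares: a ≡ 517, b ≡ 3619. Check v ∈ {∞, 2, 3, 5, 7, 11, 19, 47}.
v=19: a=19^-4·(≡4), b=19^-2·(≡16) mod 19; (4|19)=+1, (16|19)=+1; (−1)^{-4·-2·9}·(+1)^-2·(+1)^-4 = +1.
v=47: a=47^1·(≡30), b=47^1·(≡40) mod 47; (30|47)=-1, (40|47)=-1; (−1)^{1·1·23}·(-1)^1·(-1)^1 = -1.
v=7: a=7^-2·(≡6), b=7^-1·(≡5) mod 7; (6|7)=-1, (5|7)=-1; (−1)^{-2·-1·3}·(-1)^-1·(-1)^-2 = -1.
v=5: a=5^2·(≡3), b=5^2·(≡4) mod 5; (3|5)=-1, (4|5)=+1; (−1)^{2·2·2}·(-1)^2·(+1)^2 = +1.
v=2: v_2(a)=14, v_2(b)=6; units ≡ 5, 3 (mod 8); ε·ε+αω+βω = 0·1+14·1+6·1 ≡ 0  ⇒  (a,b)_2 = +1.
v=∞: 517 > 0 and 3619 > 0  ⇒  (a,b)_∞ = +1.
v=11: a=11^5·(≡1), b=11^3·(≡6) mod 11; (1|11)=+1, (6|11)=-1; (−1)^{5·3·5}·(+1)^3·(-1)^5 = +1.
v=3: a=3^2·(≡1), b=3^0·(≡1) mod 3; (1|3)=+1, (1|3)=+1; (−1)^{2·0·1}·(+1)^0·(+1)^2 = +1.
|Ram(517, 3619)| = 2, even; anisotropic at {7, 47}.

[7, 47]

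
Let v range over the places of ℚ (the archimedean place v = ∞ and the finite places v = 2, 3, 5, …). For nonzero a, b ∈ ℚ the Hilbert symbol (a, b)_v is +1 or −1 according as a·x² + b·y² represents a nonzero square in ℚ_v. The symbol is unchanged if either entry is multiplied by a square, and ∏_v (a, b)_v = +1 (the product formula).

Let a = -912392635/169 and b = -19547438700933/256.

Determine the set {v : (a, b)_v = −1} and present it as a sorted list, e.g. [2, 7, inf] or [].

(a, b) ≡ (-7540435, -437) mod (ℚ^×)²; places V = {2, 3, 5, 7, 11, 13, 17, 19, 23, 29, ∞}.
(a,b)_11: α=2, u≡8; β=2, v≡1 (mod 11); (8|11)=-1, (1|11)=+1; sign (−1)^0·-1^2·+1^2 = +1.
(a,b)_2: α=0, β=-8; u≡5, v≡3 (mod 8); ε(u)ε(v)=0·1, αω(v)=0·1, βω(u)=-8·1; sum ≡ 0  ⇒  +1.
(a,b)_7: α=1, u≡1; β=0, v≡1 (mod 7); (1|7)=+1, (1|7)=+1; sign (−1)^0·+1^0·+1^1 = +1.
(a,b)_3: α=0, u≡2; β=2, v≡1 (mod 3); (2|3)=-1, (1|3)=+1; sign (−1)^0·-1^2·+1^0 = +1.
(a,b)_17: α=1, u≡16; β=2, v≡11 (mod 17); (16|17)=+1, (11|17)=-1; sign (−1)^0·+1^2·-1^1 = -1.
(a,b)_13: α=-2, u≡2; β=2, v≡7 (mod 13); (2|13)=-1, (7|13)=-1; sign (−1)^0·-1^2·-1^-2 = +1.
(a,b)_23: α=1, u≡15; β=1, v≡8 (mod 23); (15|23)=-1, (8|23)=+1; sign (−1)^1·-1^1·+1^1 = +1.
(a,b)_29: α=1, u≡1; β=2, v≡3 (mod 29); (1|29)=+1, (3|29)=-1; sign (−1)^0·+1^2·-1^1 = -1.
(a,b)_19: α=1, u≡4; β=1, v≡18 (mod 19); (4|19)=+1, (18|19)=-1; sign (−1)^1·+1^1·-1^1 = +1.
(a,b)_5: α=1, u≡2; β=0, v≡2 (mod 5); (2|5)=-1, (2|5)=-1; sign (−1)^0·-1^0·-1^1 = -1.
(a,b)_∞: sgn(-7540435)=−, sgn(-437)=−, so -1.
Ram(-7540435, -437) = {5, 17, 29, ∞}; no ℚ_5-point on the conic.

[5, 17, 29, inf]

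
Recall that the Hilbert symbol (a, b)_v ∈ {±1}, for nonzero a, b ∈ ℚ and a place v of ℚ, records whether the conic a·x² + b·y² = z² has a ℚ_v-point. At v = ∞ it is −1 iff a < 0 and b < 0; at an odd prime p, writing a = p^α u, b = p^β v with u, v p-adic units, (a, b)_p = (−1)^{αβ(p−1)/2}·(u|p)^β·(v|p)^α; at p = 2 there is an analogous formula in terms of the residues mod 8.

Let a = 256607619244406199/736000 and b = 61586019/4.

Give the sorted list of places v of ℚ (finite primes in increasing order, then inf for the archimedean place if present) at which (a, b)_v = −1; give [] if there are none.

[11, 17, 19, 23, 37, 43, 47, 53]

(a, b) ≡ (37658975365, 6842891) mod (ℚ^×)²; places V = {2, 3, 5, 7, 11, 17, 19, 23, 31, 37, 43, 47, 53, ∞}.
(a,b)_2: α=-8, β=-2; u≡5, v≡3 (mod 8); ε(u)ε(v)=0·1, αω(v)=-8·1, βω(u)=-2·1; sum ≡ 0  ⇒  +1.
(a,b)_43: α=2, u≡39; β=1, v≡8 (mod 43); (39|43)=-1, (8|43)=-1; sign (−1)^0·-1^1·-1^2 = -1.
(a,b)_47: α=1, u≡9; β=0, v≡45 (mod 47); (9|47)=+1, (45|47)=-1; sign (−1)^0·+1^0·-1^1 = -1.
(a,b)_23: α=-1, u≡18; β=1, v≡4 (mod 23); (18|23)=+1, (4|23)=+1; sign (−1)^1·+1^1·+1^-1 = -1.
(a,b)_7: α=2, u≡4; β=0, v≡3 (mod 7); (4|7)=+1, (3|7)=-1; sign (−1)^0·+1^0·-1^2 = +1.
(a,b)_∞: sgn(37658975365)=+, sgn(6842891)=+, so +1.
(a,b)_17: α=1, u≡16; β=1, v≡6 (mod 17); (16|17)=+1, (6|17)=-1; sign (−1)^0·+1^1·-1^1 = -1.
(a,b)_11: α=1, u≡1; β=1, v≡1 (mod 11); (1|11)=+1, (1|11)=+1; sign (−1)^1·+1^1·+1^1 = -1.
(a,b)_19: α=1, u≡4; β=0, v≡2 (mod 19); (4|19)=+1, (2|19)=-1; sign (−1)^0·+1^0·-1^1 = -1.
(a,b)_53: α=1, u≡22; β=0, v≡18 (mod 53); (22|53)=-1, (18|53)=-1; sign (−1)^0·-1^0·-1^1 = -1.
(a,b)_3: α=2, u≡1; β=2, v≡2 (mod 3); (1|3)=+1, (2|3)=-1; sign (−1)^0·+1^2·-1^2 = +1.
(a,b)_37: α=1, u≡9; β=1, v≡29 (mod 37); (9|37)=+1, (29|37)=-1; sign (−1)^0·+1^1·-1^1 = -1.
(a,b)_31: α=2, u≡12; β=0, v≡6 (mod 31); (12|31)=-1, (6|31)=-1; sign (−1)^0·-1^0·-1^2 = +1.
(a,b)_5: α=-3, u≡3; β=0, v≡1 (mod 5); (3|5)=-1, (1|5)=+1; sign (−1)^0·-1^0·+1^-3 = +1.
(37658975365, 6842891 / ℚ) ramifies at {11, 17, 19, 23, 37, 43, 47, 53}: a division algebra.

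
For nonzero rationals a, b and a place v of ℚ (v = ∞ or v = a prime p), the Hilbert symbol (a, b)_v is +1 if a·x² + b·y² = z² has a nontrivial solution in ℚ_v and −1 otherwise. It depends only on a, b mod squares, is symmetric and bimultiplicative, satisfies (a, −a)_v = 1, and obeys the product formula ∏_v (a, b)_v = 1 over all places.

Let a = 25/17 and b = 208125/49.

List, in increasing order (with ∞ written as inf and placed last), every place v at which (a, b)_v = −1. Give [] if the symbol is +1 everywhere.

[17, 37]

Mod squares: a ≡ 17, b ≡ 37. Check v ∈ {∞, 2, 3, 5, 7, 17, 37}.
v=∞: 17 > 0 and 37 > 0  ⇒  (a,b)_∞ = +1.
v=2: v_2(a)=0, v_2(b)=0; units ≡ 1, 5 (mod 8); ε·ε+αω+βω = 0·0+0·1+0·0 ≡ 0  ⇒  (a,b)_2 = +1.
v=17: a=17^-1·(≡8), b=17^0·(≡3) mod 17; (8|17)=+1, (3|17)=-1; (−1)^{-1·0·8}·(+1)^0·(-1)^-1 = -1.
v=7: a=7^0·(≡6), b=7^-2·(≡1) mod 7; (6|7)=-1, (1|7)=+1; (−1)^{0·-2·3}·(-1)^-2·(+1)^0 = +1.
v=37: a=37^0·(≡8), b=37^1·(≡34) mod 37; (8|37)=-1, (34|37)=+1; (−1)^{0·1·18}·(-1)^1·(+1)^0 = -1.
v=5: a=5^2·(≡3), b=5^4·(≡2) mod 5; (3|5)=-1, (2|5)=-1; (−1)^{2·4·2}·(-1)^4·(-1)^2 = +1.
v=3: a=3^0·(≡2), b=3^2·(≡1) mod 3; (2|3)=-1, (1|3)=+1; (−1)^{0·2·1}·(-1)^2·(+1)^0 = +1.
(17, 37 / ℚ) ramifies at {17, 37}: a division algebra.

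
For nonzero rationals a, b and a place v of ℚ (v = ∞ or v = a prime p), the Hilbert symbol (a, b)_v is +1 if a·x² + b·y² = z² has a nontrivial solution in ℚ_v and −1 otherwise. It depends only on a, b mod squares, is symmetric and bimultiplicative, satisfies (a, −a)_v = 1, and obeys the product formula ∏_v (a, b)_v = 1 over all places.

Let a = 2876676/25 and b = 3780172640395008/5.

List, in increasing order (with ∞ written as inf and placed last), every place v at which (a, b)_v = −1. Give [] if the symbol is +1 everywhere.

(a, b) ≡ (719169, 692835) mod (ℚ^×)²; places V = {2, 3, 5, 11, 13, 17, 19, 31, 37, ∞}.
(a,b)_2: α=2, β=8; u≡1, v≡3 (mod 8); ε(u)ε(v)=0·1, αω(v)=2·1, βω(u)=8·0; sum ≡ 0  ⇒  +1.
(a,b)_13: α=0, u≡3; β=1, v≡6 (mod 13); (3|13)=+1, (6|13)=-1; sign (−1)^0·+1^1·-1^0 = +1.
(a,b)_37: α=1, u≡33; β=2, v≡1 (mod 37); (33|37)=+1, (1|37)=+1; sign (−1)^0·+1^2·+1^1 = +1.
(a,b)_∞: sgn(719169)=+, sgn(692835)=+, so +1.
(a,b)_31: α=1, u≡3; β=2, v≡9 (mod 31); (3|31)=-1, (9|31)=+1; sign (−1)^0·-1^2·+1^1 = +1.
(a,b)_3: α=1, u≡2; β=5, v≡2 (mod 3); (2|3)=-1, (2|3)=-1; sign (−1)^1·-1^5·-1^1 = -1.
(a,b)_5: α=-2, u≡1; β=-1, v≡3 (mod 5); (1|5)=+1, (3|5)=-1; sign (−1)^0·+1^-1·-1^-2 = +1.
(a,b)_11: α=1, u≡8; β=1, v≡8 (mod 11); (8|11)=-1, (8|11)=-1; sign (−1)^1·-1^1·-1^1 = -1.
(a,b)_17: α=0, u≡9; β=1, v≡12 (mod 17); (9|17)=+1, (12|17)=-1; sign (−1)^0·+1^1·-1^0 = +1.
(a,b)_19: α=1, u≡2; β=1, v≡7 (mod 19); (2|19)=-1, (7|19)=+1; sign (−1)^1·-1^1·+1^1 = +1.
(719169, 692835 / ℚ) ramifies at {3, 11}: a division algebra.

[3, 11]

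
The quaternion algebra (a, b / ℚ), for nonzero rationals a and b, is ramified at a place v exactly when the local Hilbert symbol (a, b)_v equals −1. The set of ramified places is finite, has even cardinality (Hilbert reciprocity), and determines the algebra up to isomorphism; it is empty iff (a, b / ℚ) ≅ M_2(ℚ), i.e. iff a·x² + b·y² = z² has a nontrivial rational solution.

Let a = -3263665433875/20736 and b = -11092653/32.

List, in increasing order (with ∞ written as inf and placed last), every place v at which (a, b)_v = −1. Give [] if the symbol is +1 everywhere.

[2, 3, 13, 17, 23, inf]

(a, b) ≡ (-256795, -14586) mod (ℚ^×)²; places V = {2, 3, 5, 7, 11, 13, 17, 23, 29, 31, ∞}.
(a,b)_29: α=1, u≡18; β=0, v≡7 (mod 29); (18|29)=-1, (7|29)=+1; sign (−1)^0·-1^0·+1^1 = +1.
(a,b)_17: α=0, u≡3; β=1, v≡16 (mod 17); (3|17)=-1, (16|17)=+1; sign (−1)^0·-1^1·+1^0 = -1.
(a,b)_∞: sgn(-256795)=−, sgn(-14586)=−, so -1.
(a,b)_23: α=3, u≡13; β=0, v≡7 (mod 23); (13|23)=+1, (7|23)=-1; sign (−1)^0·+1^0·-1^3 = -1.
(a,b)_2: α=-8, β=-5; u≡5, v≡3 (mod 8); ε(u)ε(v)=0·1, αω(v)=-8·1, βω(u)=-5·1; sum ≡ 1  ⇒  -1.
(a,b)_31: α=2, u≡5; β=0, v≡15 (mod 31); (5|31)=+1, (15|31)=-1; sign (−1)^0·+1^0·-1^2 = +1.
(a,b)_13: α=0, u≡11; β=3, v≡10 (mod 13); (11|13)=-1, (10|13)=+1; sign (−1)^0·-1^3·+1^0 = -1.
(a,b)_3: α=-4, u≡2; β=3, v≡1 (mod 3); (2|3)=-1, (1|3)=+1; sign (−1)^0·-1^3·+1^-4 = -1.
(a,b)_7: α=1, u≡4; β=0, v≡4 (mod 7); (4|7)=+1, (4|7)=+1; sign (−1)^0·+1^0·+1^1 = +1.
(a,b)_11: α=1, u≡8; β=1, v≡9 (mod 11); (8|11)=-1, (9|11)=+1; sign (−1)^1·-1^1·+1^1 = +1.
(a,b)_5: α=3, u≡4; β=0, v≡1 (mod 5); (4|5)=+1, (1|5)=+1; sign (−1)^0·+1^0·+1^3 = +1.
(-256795, -14586 / ℚ) ramifies at {2, 3, 13, 17, 23, ∞}: a division algebra.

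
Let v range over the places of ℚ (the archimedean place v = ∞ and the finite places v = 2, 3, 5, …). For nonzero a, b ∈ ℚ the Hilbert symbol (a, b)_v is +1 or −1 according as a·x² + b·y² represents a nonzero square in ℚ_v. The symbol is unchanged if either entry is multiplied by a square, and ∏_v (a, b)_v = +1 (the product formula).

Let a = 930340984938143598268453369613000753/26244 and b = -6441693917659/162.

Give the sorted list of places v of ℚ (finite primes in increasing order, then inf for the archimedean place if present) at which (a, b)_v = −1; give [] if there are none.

[11, 17, 29, 31]

(a, b) ≡ (9337913, -46388342) mod (ℚ^×)²; places V = {2, 3, 7, 11, 13, 17, 29, 31, 47, ∞}.
(a,b)_31: α=5, u≡30; β=2, v≡6 (mod 31); (30|31)=-1, (6|31)=-1; sign (−1)^0·-1^2·-1^5 = -1.
(a,b)_7: α=6, u≡2; β=1, v≡2 (mod 7); (2|7)=+1, (2|7)=+1; sign (−1)^0·+1^1·+1^6 = +1.
(a,b)_47: α=3, u≡19; β=1, v≡2 (mod 47); (19|47)=-1, (2|47)=+1; sign (−1)^1·-1^1·+1^3 = +1.
(a,b)_3: α=-8, u≡2; β=-4, v≡1 (mod 3); (2|3)=-1, (1|3)=+1; sign (−1)^0·-1^-4·+1^-8 = +1.
(a,b)_∞: sgn(9337913)=+, sgn(-46388342)=−, so +1.
(a,b)_29: α=3, u≡18; β=1, v≡7 (mod 29); (18|29)=-1, (7|29)=+1; sign (−1)^0·-1^1·+1^3 = -1.
(a,b)_13: α=3, u≡12; β=1, v≡4 (mod 13); (12|13)=+1, (4|13)=+1; sign (−1)^0·+1^1·+1^3 = +1.
(a,b)_17: α=7, u≡16; β=3, v≡6 (mod 17); (16|17)=+1, (6|17)=-1; sign (−1)^0·+1^3·-1^7 = -1.
(a,b)_2: α=-2, β=-1; u≡1, v≡5 (mod 8); ε(u)ε(v)=0·0, αω(v)=-2·1, βω(u)=-1·0; sum ≡ 0  ⇒  +1.
(a,b)_11: α=2, u≡7; β=1, v≡5 (mod 11); (7|11)=-1, (5|11)=+1; sign (−1)^0·-1^1·+1^2 = -1.
(9337913, -46388342 / ℚ) ramifies at {11, 17, 29, 31}: a division algebra.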